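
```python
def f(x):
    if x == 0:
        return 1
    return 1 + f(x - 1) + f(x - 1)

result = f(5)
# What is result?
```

f(x) = 1 + 2·f(x-1), f(0)=1. Closed form: (1+1)·2^5 - 1 = 63.

Answer: 63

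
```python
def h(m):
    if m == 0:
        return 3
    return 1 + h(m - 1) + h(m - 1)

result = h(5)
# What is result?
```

h(m) = 1 + 2·h(m-1), h(0)=3. Closed form: (3+1)·2^5 - 1 = 127.

Answer: 127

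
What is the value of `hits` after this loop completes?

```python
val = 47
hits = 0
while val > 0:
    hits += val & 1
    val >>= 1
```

Count set bits in 47 (binary: 0b101111)
`hits` takes the values: 0 → 1 → 2 → 3 → 4 → 5

Answer: 5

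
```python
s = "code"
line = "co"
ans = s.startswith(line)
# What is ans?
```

Trace:
`s = "code"` → s = 'code'
`line = "co"` → line = 'co'
`ans = s.startswith(line)` → ans = True
So ans = True

Answer: True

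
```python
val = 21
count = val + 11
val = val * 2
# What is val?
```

Trace:
`val = 21` → val = 21
`count = val + 11` → count = 32
`val = val * 2` → val = 42
So val = 42

Answer: 42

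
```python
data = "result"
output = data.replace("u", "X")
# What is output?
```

Trace:
`data = "result"` → data = 'result'
`output = data.replace("u", "X")` → output = 'resXlt'
So output = 'resXlt'

Answer: 'resXlt'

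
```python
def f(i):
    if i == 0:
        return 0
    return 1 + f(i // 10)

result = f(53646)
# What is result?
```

Count of digits of 53646: 5

Answer: 5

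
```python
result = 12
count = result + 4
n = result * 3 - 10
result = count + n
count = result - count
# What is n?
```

Trace:
`result = 12` → result = 12
`count = result + 4` → count = 16
`n = result * 3 - 10` → n = 26
`result = count + n` → result = 42
`count = result - count` → count = 26
So n = 26

Answer: 26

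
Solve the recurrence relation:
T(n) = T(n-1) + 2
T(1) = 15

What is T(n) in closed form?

Unrolling: T(n) = T(1) + 2·(n-1) = 15 + 2(n-1) = 2n + 13.

Answer: T(n) = 2n + 13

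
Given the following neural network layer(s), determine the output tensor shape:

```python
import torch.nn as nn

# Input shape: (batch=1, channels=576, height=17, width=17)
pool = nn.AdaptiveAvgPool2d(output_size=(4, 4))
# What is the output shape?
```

Input: (1, 576, 17, 17) -> Output: (1, 576, 4, 4)

Answer: (1, 576, 4, 4)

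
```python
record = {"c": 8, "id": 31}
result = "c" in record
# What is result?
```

Trace:
`record = {"c": 8, "id": 31}` → record = {'c': 8, 'id': 31}
`result = "c" in record` → result = True
So result = True

Answer: True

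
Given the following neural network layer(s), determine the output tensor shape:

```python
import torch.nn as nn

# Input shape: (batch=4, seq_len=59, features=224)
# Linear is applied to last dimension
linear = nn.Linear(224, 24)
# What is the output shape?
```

Input: (4, 59, 224) -> Output: (4, 59, 24)

Answer: (4, 59, 24)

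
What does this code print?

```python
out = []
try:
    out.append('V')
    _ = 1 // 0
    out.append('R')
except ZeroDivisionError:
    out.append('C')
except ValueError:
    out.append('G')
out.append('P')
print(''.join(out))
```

Execution trace: 'V' (try body) → 'C' (except ZeroDivisionError) → 'P' (after the try/except). Output: VCP

Answer: VCP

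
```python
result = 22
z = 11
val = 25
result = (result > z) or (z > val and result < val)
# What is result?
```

Trace:
`result = 22` → result = 22
`z = 11` → z = 11
`val = 25` → val = 25
`result = (result > z) or (z > val and result < val)` → result = True
So result = True

Answer: True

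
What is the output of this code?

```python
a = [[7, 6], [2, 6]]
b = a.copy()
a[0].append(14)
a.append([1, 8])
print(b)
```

Key concept: shallow copy with nested lists.
Step by step:
`a = [[7, 6], [2, 6]]` → a = [[7, 6], [2, 6]]
`b = a.copy()` → b = [[7, 6], [2, 6]]
`a[0].append(14)` → a = [[7, 6, 14], [2, 6]]; b = [[7, 6, 14], [2, 6]]
`a.append([1, 8])` → a = [[7, 6, 14], [2, 6], [1, 8]]
`print(b)` → prints [[7, 6, 14], [2, 6]]

Answer: [[7, 6, 14], [2, 6]]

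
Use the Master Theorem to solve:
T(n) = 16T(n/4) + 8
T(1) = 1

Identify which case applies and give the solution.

a=16, b=4, f(n)=8. log_4(16) = 2. Since c=0 < 2, Case 1 applies: T(n) = Θ(n^log_b(a)) = O(n^2).

Answer: O(n^2) - Case 1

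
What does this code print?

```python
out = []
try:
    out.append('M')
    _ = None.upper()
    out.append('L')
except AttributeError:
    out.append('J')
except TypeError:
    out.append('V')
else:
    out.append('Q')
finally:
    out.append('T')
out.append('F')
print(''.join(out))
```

Execution trace: 'M' (try body) → 'J' (except AttributeError) → 'T' (finally) → 'F' (after the try/except). Output: MJTF

Answer: MJTF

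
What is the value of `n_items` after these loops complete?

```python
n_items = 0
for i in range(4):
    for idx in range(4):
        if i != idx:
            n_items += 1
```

4² - 4 (exclude diagonal)
`n_items` takes the values: 0 → 1 → 2 → 3 → 4 → 5 → 6 → 7 → 8 → 9 → 10 → 11 → 12

Answer: 12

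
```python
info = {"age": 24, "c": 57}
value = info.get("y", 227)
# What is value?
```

Trace:
`info = {"age": 24, "c": 57}` → info = {'age': 24, 'c': 57}
`value = info.get("y", 227)` → value = 227
So value = 227

Answer: 227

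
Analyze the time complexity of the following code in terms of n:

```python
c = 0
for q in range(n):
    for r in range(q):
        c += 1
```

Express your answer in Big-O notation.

Each loop level contributes: n × n. Multiplying the contributions gives O(n^2).

Answer: O(n^2)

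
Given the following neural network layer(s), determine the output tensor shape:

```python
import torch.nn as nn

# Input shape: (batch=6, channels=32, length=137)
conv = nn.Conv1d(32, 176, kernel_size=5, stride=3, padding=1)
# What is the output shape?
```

Input: (6, 32, 137) -> Output: (6, 176, 45)

Answer: (6, 176, 45)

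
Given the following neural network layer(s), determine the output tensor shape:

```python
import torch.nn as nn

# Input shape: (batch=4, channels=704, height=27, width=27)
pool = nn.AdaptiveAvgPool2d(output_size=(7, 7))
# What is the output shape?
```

Input: (4, 704, 27, 27) -> Output: (4, 704, 7, 7)

Answer: (4, 704, 7, 7)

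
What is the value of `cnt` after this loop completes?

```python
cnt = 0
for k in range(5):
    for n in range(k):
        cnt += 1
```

Triangle number: 0+1+2+...+4
`cnt` takes the values: 0 → 1 → 2 → 3 → 4 → 5 → 6 → 7 → 8 → 9 → 10

Answer: 10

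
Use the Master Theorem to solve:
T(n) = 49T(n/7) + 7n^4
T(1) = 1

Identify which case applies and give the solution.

a=49, b=7, f(n)=7n^4. log_7(49) = 2. Since c=4 > 2 and the regularity condition holds (49(n/7)^4 = (49/7^4)n^4 with 49/7^4 < 1), Case 3 applies: T(n) = Θ(f(n)) = O(n^4).

Answer: O(n^4) - Case 3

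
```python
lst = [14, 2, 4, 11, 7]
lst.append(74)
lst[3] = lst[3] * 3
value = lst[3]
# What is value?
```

Trace:
`lst = [14, 2, 4, 11, 7]` → lst = [14, 2, 4, 11, 7]
`lst.append(74)` → lst = [14, 2, 4, 11, 7, 74]
`lst[3] = lst[3] * 3` → lst = [14, 2, 4, 33, 7, 74]
`value = lst[3]` → value = 33
So value = 33

Answer: 33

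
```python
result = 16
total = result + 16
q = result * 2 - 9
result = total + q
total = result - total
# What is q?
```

Trace:
`result = 16` → result = 16
`total = result + 16` → total = 32
`q = result * 2 - 9` → q = 23
`result = total + q` → result = 55
`total = result - total` → total = 23
So q = 23

Answer: 23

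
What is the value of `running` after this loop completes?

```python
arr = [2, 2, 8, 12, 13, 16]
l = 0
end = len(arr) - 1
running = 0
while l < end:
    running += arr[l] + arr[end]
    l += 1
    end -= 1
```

Sum of pairs from ends
`running` takes the values: 0 → 18 → 33 → 53

Answer: 53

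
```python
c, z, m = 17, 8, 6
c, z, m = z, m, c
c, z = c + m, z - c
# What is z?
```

Trace:
`c, z, m = 17, 8, 6` → c = 17; z = 8; m = 6
`c, z, m = z, m, c` → c = 8; z = 6; m = 17
`c, z = c + m, z - c` → c = 25; z = -2
So z = -2

Answer: -2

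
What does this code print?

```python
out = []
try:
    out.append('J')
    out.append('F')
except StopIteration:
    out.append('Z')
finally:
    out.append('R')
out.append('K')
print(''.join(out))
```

Execution trace: 'J' (try body) → 'F' (try body, no exception) → 'R' (finally) → 'K' (after the try/except). Output: JFRK

Answer: JFRK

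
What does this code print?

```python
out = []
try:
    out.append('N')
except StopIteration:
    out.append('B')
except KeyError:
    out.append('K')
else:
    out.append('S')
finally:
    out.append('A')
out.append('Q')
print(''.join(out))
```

Execution trace: 'N' (try body, no exception) → 'S' (else) → 'A' (finally) → 'Q' (after the try/except). Output: NSAQ

Answer: NSAQ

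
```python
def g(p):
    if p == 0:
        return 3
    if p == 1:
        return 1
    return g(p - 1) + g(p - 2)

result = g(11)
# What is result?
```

Build up from base cases: g(0)=3, g(1)=1, g(2)=4, g(3)=5, g(4)=9, g(5)=14, g(6)=23, ..., g(11)=254

Answer: 254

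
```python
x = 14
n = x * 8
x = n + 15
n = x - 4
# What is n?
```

Trace:
`x = 14` → x = 14
`n = x * 8` → n = 112
`x = n + 15` → x = 127
`n = x - 4` → n = 123
So n = 123

Answer: 123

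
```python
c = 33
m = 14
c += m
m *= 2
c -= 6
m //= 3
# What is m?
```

Trace:
`c = 33` → c = 33
`m = 14` → m = 14
`c += m` → c = 47
`m *= 2` → m = 28
`c -= 6` → c = 41
`m //= 3` → m = 9
So m = 9

Answer: 9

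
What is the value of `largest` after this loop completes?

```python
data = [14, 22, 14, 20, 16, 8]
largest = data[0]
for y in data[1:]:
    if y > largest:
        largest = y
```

Maximum of [14, 22, 14, 20, 16, 8]
`largest` takes the values: 14 → 22

Answer: 22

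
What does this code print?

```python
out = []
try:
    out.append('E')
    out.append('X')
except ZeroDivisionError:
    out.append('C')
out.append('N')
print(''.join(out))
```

Execution trace: 'E' (try body) → 'X' (try body, no exception) → 'N' (after the try/except). Output: EXN

Answer: EXN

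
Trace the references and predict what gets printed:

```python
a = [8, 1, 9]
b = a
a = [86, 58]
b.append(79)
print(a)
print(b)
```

Key concept: rebinding vs mutation: a is rebound to a new list, b still points at the original.
Step by step:
`a = [8, 1, 9]` → a = [8, 1, 9]
`b = a` → b = [8, 1, 9] (same object as a)
`a = [86, 58]` → a = [86, 58]
`b.append(79)` → b = [8, 1, 9, 79]
`print(a)` → prints [86, 58]
`print(b)` → prints [8, 1, 9, 79]

Answer:
[86, 58]
[8, 1, 9, 79]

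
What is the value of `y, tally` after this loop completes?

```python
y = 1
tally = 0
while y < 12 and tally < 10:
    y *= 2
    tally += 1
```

Double until >= 12 or 10 iterations
`y, tally` takes the values: (1, 0) → (2, 0) → (2, 1) → (4, 1) → (4, 2) → (8, 2) → (8, 3) → (16, 3) → (16, 4)

Answer: 16, 4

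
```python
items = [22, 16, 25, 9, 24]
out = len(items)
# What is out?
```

Trace:
`items = [22, 16, 25, 9, 24]` → items = [22, 16, 25, 9, 24]
`out = len(items)` → out = 5
So out = 5

Answer: 5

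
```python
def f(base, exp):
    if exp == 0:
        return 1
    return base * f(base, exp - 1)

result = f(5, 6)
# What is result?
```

f(5, 6) = 5 * 5 * 5 * 5 * 5 * 5 = 15625

Answer: 15625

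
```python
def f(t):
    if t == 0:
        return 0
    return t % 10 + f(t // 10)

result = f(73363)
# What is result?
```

Sum of digits of 73363: 3 + 6 + 3 + 3 + 7 = 22

Answer: 22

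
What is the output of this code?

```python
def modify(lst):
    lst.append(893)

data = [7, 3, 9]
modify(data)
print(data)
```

Key concept: function modifies passed list.
Step by step:
`data = [7, 3, 9]` → data = [7, 3, 9]
`modify(data)` → data = [7, 3, 9, 893]
`print(data)` → prints [7, 3, 9, 893]

Answer: [7, 3, 9, 893]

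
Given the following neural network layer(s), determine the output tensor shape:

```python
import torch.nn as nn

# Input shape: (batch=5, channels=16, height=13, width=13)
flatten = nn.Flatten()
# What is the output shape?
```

Input: (5, 16, 13, 13) -> Output: (5, 2704)

Answer: (5, 2704)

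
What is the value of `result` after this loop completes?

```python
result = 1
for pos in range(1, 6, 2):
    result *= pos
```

Product of 1, 3, 5, ... up to 5
`result` takes the values: 1 → 3 → 15

Answer: 15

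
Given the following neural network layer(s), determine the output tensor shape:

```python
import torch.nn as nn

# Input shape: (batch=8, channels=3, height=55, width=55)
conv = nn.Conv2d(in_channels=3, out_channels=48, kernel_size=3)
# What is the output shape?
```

Input: (8, 3, 55, 55) -> Output: (8, 48, 53, 53)

Answer: (8, 48, 53, 53)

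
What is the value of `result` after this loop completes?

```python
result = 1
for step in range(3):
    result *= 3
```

3^3 = 27
`result` takes the values: 1 → 3 → 9 → 27

Answer: 27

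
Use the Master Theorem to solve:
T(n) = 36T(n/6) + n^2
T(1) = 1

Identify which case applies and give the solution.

a=36, b=6, f(n)=n^2. log_6(36) = 2. Since c=2 = 2, Case 2 applies: T(n) = Θ(n^log_b(a) · log n) = O(n^2 log n).

Answer: O(n^2 log n) - Case 2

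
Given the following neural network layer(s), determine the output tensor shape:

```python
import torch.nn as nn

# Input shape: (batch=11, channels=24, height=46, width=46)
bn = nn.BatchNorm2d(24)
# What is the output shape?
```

Input: (11, 24, 46, 46) -> Output: (11, 24, 46, 46)

Answer: (11, 24, 46, 46)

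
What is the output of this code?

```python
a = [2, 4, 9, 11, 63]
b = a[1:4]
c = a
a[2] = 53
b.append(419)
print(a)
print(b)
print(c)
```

Key concept: slice vs alias.
Step by step:
`a = [2, 4, 9, 11, 63]` → a = [2, 4, 9, 11, 63]
`b = a[1:4]` → b = [4, 9, 11]
`c = a` → c = [2, 4, 9, 11, 63] (same object as a)
`a[2] = 53` → a = [2, 4, 53, 11, 63] (same object as c); c = [2, 4, 53, 11, 63] (same object as a)
`b.append(419)` → b = [4, 9, 11, 419]
`print(a)` → prints [2, 4, 53, 11, 63]
`print(b)` → prints [4, 9, 11, 419]
`print(c)` → prints [2, 4, 53, 11, 63]

Answer:
[2, 4, 53, 11, 63]
[4, 9, 11, 419]
[2, 4, 53, 11, 63]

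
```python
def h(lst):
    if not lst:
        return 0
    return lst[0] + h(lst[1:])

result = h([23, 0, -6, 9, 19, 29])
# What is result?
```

23 + 0 + (-6) + 9 + 19 + 29 + 0 = 74

Answer: 74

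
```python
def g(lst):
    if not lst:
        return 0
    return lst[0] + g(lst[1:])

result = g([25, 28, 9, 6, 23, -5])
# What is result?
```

25 + 28 + 9 + 6 + 23 + (-5) + 0 = 86

Answer: 86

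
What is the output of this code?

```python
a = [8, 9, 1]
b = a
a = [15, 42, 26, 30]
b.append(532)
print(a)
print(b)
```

Key concept: rebinding vs mutation: a is rebound to a new list, b still points at the original.
Step by step:
`a = [8, 9, 1]` → a = [8, 9, 1]
`b = a` → b = [8, 9, 1] (same object as a)
`a = [15, 42, 26, 30]` → a = [15, 42, 26, 30]
`b.append(532)` → b = [8, 9, 1, 532]
`print(a)` → prints [15, 42, 26, 30]
`print(b)` → prints [8, 9, 1, 532]

Answer:
[15, 42, 26, 30]
[8, 9, 1, 532]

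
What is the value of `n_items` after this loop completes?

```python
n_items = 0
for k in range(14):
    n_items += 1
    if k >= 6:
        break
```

Loop breaks when k reaches 6, n_items is 7
`n_items` takes the values: 0 → 1 → 2 → 3 → 4 → 5 → 6 → 7

Answer: 7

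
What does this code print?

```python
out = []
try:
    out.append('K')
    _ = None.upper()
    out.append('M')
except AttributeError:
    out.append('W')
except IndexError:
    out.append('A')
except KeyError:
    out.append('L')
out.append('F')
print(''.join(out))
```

Execution trace: 'K' (try body) → 'W' (except AttributeError) → 'F' (after the try/except). Output: KWF

Answer: KWF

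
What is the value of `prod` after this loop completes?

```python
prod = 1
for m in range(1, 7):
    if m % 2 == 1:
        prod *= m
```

Product of odd numbers 1 to 6
`prod` takes the values: 1 → 3 → 15

Answer: 15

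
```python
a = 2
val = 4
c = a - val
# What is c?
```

Trace:
`a = 2` → a = 2
`val = 4` → val = 4
`c = a - val` → c = -2
So c = -2

Answer: -2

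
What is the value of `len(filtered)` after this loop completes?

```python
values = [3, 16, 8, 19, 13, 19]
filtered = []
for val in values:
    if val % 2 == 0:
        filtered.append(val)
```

Count even numbers in [3, 16, 8, 19, 13, 19]
`filtered` takes the values: [] → [16] → [16, 8]
So `len(filtered)` = 2

Answer: 2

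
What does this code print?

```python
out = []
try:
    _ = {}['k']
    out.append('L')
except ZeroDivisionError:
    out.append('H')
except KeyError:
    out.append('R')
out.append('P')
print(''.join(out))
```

Execution trace: 'R' (except KeyError) → 'P' (after the try/except). Output: RP

Answer: RP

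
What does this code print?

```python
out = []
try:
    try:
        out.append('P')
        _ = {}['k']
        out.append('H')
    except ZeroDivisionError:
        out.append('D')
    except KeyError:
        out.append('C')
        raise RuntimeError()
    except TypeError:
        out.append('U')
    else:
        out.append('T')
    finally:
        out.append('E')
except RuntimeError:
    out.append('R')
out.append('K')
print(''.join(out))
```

Execution trace: 'P' (inner try body) → 'C' (inner except KeyError) → 'E' (inner finally) → 'R' (outer except RuntimeError) → 'K' (after the try/except). Output: PCERK

Answer: PCERK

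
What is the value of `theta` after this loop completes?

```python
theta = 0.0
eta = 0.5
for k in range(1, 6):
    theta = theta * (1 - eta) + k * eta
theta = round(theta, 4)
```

Moving average with lr=0.5
`theta` takes the values: 0.0 → 0.5 → 1.25 → 2.125 → 3.0625 → 4.03125 → 4.0312

Answer: 4.0312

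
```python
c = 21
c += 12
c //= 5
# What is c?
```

Trace:
`c = 21` → c = 21
`c += 12` → c = 33
`c //= 5` → c = 6
So c = 6

Answer: 6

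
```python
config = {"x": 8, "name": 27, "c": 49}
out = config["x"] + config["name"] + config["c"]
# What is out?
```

Trace:
`config = {"x": 8, "name": 27, "c": 49}` → config = {'x': 8, 'name': 27, 'c': 49}
`out = config["x"] + config["name"] + config["c"]` → out = 84
So out = 84

Answer: 84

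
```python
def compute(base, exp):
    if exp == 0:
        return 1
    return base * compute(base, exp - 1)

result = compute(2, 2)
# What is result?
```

compute(2, 2) = 2 * 2 = 4

Answer: 4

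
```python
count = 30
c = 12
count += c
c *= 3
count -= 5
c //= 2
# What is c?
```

Trace:
`count = 30` → count = 30
`c = 12` → c = 12
`count += c` → count = 42
`c *= 3` → c = 36
`count -= 5` → count = 37
`c //= 2` → c = 18
So c = 18

Answer: 18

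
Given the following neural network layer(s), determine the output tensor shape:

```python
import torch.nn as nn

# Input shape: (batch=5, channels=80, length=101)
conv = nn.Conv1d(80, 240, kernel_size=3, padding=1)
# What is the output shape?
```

Input: (5, 80, 101) -> Output: (5, 240, 101)

Answer: (5, 240, 101)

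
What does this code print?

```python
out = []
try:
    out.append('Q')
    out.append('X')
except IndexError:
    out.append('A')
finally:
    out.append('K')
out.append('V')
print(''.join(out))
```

Execution trace: 'Q' (try body) → 'X' (try body, no exception) → 'K' (finally) → 'V' (after the try/except). Output: QXKV

Answer: QXKV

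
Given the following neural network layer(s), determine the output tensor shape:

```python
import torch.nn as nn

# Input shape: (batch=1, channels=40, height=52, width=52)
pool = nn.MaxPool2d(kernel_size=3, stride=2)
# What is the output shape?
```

Input: (1, 40, 52, 52) -> Output: (1, 40, 25, 25)

Answer: (1, 40, 25, 25)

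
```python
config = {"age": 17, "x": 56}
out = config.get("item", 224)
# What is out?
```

Trace:
`config = {"age": 17, "x": 56}` → config = {'age': 17, 'x': 56}
`out = config.get("item", 224)` → out = 224
So out = 224

Answer: 224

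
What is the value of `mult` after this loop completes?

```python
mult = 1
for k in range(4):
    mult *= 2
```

2^4 = 16
`mult` takes the values: 1 → 2 → 4 → 8 → 16

Answer: 16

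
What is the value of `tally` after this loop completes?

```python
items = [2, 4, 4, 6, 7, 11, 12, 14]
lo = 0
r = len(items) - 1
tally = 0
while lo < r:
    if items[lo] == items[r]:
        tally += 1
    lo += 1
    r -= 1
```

Count matching pairs from ends
`tally` takes the values: 0

Answer: 0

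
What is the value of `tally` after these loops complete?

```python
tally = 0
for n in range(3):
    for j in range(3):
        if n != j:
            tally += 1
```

3² - 3 (exclude diagonal)
`tally` takes the values: 0 → 1 → 2 → 3 → 4 → 5 → 6

Answer: 6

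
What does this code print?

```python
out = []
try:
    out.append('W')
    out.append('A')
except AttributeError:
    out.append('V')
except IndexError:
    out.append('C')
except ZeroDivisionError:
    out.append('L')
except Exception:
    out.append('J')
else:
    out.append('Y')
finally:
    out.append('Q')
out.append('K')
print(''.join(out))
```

Execution trace: 'W' (try body) → 'A' (try body, no exception) → 'Y' (else) → 'Q' (finally) → 'K' (after the try/except). Output: WAYQK

Answer: WAYQK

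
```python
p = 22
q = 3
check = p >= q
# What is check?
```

Trace:
`p = 22` → p = 22
`q = 3` → q = 3
`check = p >= q` → check = True
So check = True

Answer: True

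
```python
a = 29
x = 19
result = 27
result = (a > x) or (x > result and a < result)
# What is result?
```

Trace:
`a = 29` → a = 29
`x = 19` → x = 19
`result = 27` → result = 27
`result = (a > x) or (x > result and a < result)` → result = True
So result = True

Answer: True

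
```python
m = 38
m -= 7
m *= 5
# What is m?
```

Trace:
`m = 38` → m = 38
`m -= 7` → m = 31
`m *= 5` → m = 155
So m = 155

Answer: 155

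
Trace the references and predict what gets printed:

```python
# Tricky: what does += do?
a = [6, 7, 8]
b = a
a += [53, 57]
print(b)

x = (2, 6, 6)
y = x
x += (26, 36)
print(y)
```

Key concept: += behavior differs for mutable vs immutable.
Step by step:
`a = [6, 7, 8]` → a = [6, 7, 8]
`b = a` → b = [6, 7, 8] (same object as a)
`a += [53, 57]` → a = [6, 7, 8, 53, 57] (same object as b); b = [6, 7, 8, 53, 57] (same object as a)
`print(b)` → prints [6, 7, 8, 53, 57]
`x = (2, 6, 6)` → x = (2, 6, 6)
`y = x` → y = (2, 6, 6)
`x += (26, 36)` → x = (2, 6, 6, 26, 36)
`print(y)` → prints (2, 6, 6)

Answer:
[6, 7, 8, 53, 57]
(2, 6, 6)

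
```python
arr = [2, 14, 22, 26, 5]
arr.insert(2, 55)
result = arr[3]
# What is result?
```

Trace:
`arr = [2, 14, 22, 26, 5]` → arr = [2, 14, 22, 26, 5]
`arr.insert(2, 55)` → arr = [2, 14, 55, 22, 26, 5]
`result = arr[3]` → result = 22
So result = 22

Answer: 22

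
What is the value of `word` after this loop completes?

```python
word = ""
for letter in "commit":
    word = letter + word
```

Reverse 'commit'
`word` takes the values: "" → "c" → "oc" → "moc" → "mmoc" → "immoc" → "timmoc"

Answer: "timmoc"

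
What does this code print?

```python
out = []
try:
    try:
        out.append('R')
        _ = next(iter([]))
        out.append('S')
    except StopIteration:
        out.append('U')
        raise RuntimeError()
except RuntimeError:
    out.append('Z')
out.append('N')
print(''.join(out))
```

Execution trace: 'R' (try body) → 'U' (except StopIteration) → 'Z' (outer except RuntimeError) → 'N' (after the try/except). Output: RUZN

Answer: RUZN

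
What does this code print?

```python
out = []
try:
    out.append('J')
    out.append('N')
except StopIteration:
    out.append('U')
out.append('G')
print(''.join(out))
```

Execution trace: 'J' (try body) → 'N' (try body, no exception) → 'G' (after the try/except). Output: JNG

Answer: JNG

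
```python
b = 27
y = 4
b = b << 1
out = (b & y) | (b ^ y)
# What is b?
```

Trace:
`b = 27` → b = 27
`y = 4` → y = 4
`b = b << 1` → b = 54
`out = (b & y) | (b ^ y)` → out = 54
So b = 54

Answer: 54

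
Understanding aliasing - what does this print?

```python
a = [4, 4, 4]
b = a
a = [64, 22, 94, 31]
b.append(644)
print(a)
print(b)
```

Key concept: rebinding vs mutation: a is rebound to a new list, b still points at the original.
Step by step:
`a = [4, 4, 4]` → a = [4, 4, 4]
`b = a` → b = [4, 4, 4] (same object as a)
`a = [64, 22, 94, 31]` → a = [64, 22, 94, 31]
`b.append(644)` → b = [4, 4, 4, 644]
`print(a)` → prints [64, 22, 94, 31]
`print(b)` → prints [4, 4, 4, 644]

Answer:
[64, 22, 94, 31]
[4, 4, 4, 644]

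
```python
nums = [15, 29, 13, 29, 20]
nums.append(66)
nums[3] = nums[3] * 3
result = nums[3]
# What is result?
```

Trace:
`nums = [15, 29, 13, 29, 20]` → nums = [15, 29, 13, 29, 20]
`nums.append(66)` → nums = [15, 29, 13, 29, 20, 66]
`nums[3] = nums[3] * 3` → nums = [15, 29, 13, 87, 20, 66]
`result = nums[3]` → result = 87
So result = 87

Answer: 87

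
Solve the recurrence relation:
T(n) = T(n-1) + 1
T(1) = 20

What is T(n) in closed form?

Unrolling: T(n) = T(1) + 1·(n-1) = 20 + 1(n-1) = n + 19.

Answer: T(n) = n + 19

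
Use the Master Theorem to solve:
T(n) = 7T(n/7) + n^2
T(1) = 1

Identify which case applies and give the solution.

a=7, b=7, f(n)=n^2. log_7(7) = 1. Since c=2 > 1 and the regularity condition holds (7(n/7)^2 = (7/7^2)n^2 with 7/7^2 < 1), Case 3 applies: T(n) = Θ(f(n)) = O(n^2).

Answer: O(n^2) - Case 3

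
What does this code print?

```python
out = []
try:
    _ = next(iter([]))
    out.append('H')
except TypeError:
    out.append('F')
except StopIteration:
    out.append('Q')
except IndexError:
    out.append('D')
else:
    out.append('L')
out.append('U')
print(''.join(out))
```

Execution trace: 'Q' (except StopIteration) → 'U' (after the try/except). Output: QU

Answer: QU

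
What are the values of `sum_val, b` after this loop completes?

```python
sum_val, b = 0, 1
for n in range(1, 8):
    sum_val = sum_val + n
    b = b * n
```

Sum and factorial of 1 to 7
`sum_val, b` takes the values: (0, 1) → (1, 1) → (3, 1) → (3, 2) → (6, 2) → (6, 6) → (10, 6) → (10, 24) → (15, 24) → (15, 120) → (21, 120) → (21, 720) → (28, 720) → (28, 5040)

Answer: 28, 5040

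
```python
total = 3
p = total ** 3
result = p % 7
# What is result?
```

Trace:
`total = 3` → total = 3
`p = total ** 3` → p = 27
`result = p % 7` → result = 6
So result = 6

Answer: 6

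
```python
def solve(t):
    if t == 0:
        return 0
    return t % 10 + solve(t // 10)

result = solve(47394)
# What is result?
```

Sum of digits of 47394: 4 + 9 + 3 + 7 + 4 = 27

Answer: 27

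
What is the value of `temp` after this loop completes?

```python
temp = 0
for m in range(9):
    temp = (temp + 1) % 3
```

Increment mod 3, 9 times = 0
`temp` takes the values: 0 → 1 → 2 → 0 → 1 → 2 → 0 → 1 → 2 → 0

Answer: 0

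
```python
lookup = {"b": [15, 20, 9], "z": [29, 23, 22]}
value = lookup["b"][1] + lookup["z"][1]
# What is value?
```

Trace:
`lookup = {"b": [15, 20, 9], "z": [29, 23, 22]}` → lookup = {'b': [15, 20, 9], 'z': [29, 23, 22]}
`value = lookup["b"][1] + lookup["z"][1]` → value = 43
So value = 43

Answer: 43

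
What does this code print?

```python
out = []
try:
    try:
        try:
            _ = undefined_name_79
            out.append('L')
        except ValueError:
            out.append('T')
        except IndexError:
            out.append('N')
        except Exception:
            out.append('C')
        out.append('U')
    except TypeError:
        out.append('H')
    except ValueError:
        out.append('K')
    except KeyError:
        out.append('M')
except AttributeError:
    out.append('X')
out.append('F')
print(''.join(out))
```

Execution trace: 'C' (inner except Exception) → 'U' (try body, no exception) → 'F' (after the try/except). Output: CUF

Answer: CUF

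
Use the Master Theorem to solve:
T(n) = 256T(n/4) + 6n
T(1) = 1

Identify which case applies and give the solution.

a=256, b=4, f(n)=6n. log_4(256) = 4. Since c=1 < 4, Case 1 applies: T(n) = Θ(n^log_b(a)) = O(n^4).

Answer: O(n^4) - Case 1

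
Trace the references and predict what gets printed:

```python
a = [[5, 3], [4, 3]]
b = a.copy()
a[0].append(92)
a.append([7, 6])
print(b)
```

Key concept: shallow copy with nested lists.
Step by step:
`a = [[5, 3], [4, 3]]` → a = [[5, 3], [4, 3]]
`b = a.copy()` → b = [[5, 3], [4, 3]]
`a[0].append(92)` → a = [[5, 3, 92], [4, 3]]; b = [[5, 3, 92], [4, 3]]
`a.append([7, 6])` → a = [[5, 3, 92], [4, 3], [7, 6]]
`print(b)` → prints [[5, 3, 92], [4, 3]]

Answer: [[5, 3, 92], [4, 3]]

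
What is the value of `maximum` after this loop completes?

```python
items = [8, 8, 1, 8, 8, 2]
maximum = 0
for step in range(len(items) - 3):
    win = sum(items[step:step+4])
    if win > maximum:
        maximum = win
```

Max sum of 4-element window in [8, 8, 1, 8, 8, 2]
`maximum` takes the values: 0 → 25

Answer: 25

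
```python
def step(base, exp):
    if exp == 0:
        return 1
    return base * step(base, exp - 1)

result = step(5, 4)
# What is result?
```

step(5, 4) = 5 * 5 * 5 * 5 = 625

Answer: 625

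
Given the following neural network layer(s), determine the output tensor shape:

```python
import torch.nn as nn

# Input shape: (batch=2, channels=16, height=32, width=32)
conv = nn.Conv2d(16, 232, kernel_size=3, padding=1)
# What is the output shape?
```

Input: (2, 16, 32, 32) -> Output: (2, 232, 32, 32)

Answer: (2, 232, 32, 32)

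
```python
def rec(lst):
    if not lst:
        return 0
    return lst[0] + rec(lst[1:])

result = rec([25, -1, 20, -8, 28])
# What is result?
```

25 + (-1) + 20 + (-8) + 28 + 0 = 64

Answer: 64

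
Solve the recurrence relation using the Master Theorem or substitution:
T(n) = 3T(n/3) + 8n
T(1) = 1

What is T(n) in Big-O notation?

By Master Theorem: a=3, b=3, f(n)=8n. Since log_3(3) = 1 and f(n) = Θ(n^1), Case 2 applies. T(n) = O(n log n).

Answer: O(n log n)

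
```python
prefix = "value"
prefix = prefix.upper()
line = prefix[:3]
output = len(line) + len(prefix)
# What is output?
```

Trace:
`prefix = "value"` → prefix = 'value'
`prefix = prefix.upper()` → prefix = 'VALUE'
`line = prefix[:3]` → line = 'VAL'
`output = len(line) + len(prefix)` → output = 8
So output = 8

Answer: 8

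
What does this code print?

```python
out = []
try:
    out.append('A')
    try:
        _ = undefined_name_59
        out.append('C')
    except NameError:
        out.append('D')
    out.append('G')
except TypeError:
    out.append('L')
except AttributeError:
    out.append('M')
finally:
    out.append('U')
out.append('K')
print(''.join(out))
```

Execution trace: 'A' (try body) → 'D' (inner except NameError) → 'G' (try body, no exception) → 'U' (finally) → 'K' (after the try/except). Output: ADGUK

Answer: ADGUK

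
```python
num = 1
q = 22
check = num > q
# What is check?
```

Trace:
`num = 1` → num = 1
`q = 22` → q = 22
`check = num > q` → check = False
So check = False

Answer: False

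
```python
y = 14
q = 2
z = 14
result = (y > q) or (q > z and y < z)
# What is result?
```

Trace:
`y = 14` → y = 14
`q = 2` → q = 2
`z = 14` → z = 14
`result = (y > q) or (q > z and y < z)` → result = True
So result = True

Answer: True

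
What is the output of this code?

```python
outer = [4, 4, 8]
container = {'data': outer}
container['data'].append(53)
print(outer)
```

Key concept: dict holds reference to list.
Step by step:
`outer = [4, 4, 8]` → outer = [4, 4, 8]
`container = {'data': outer}` → container = {'data': [4, 4, 8]}
`container['data'].append(53)` → outer = [4, 4, 8, 53]; container = {'data': [4, 4, 8, 53]}
`print(outer)` → prints [4, 4, 8, 53]

Answer: [4, 4, 8, 53]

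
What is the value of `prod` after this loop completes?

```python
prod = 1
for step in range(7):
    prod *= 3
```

3^7 = 2187
`prod` takes the values: 1 → 3 → 9 → 27 → 81 → 243 → 729 → 2187

Answer: 2187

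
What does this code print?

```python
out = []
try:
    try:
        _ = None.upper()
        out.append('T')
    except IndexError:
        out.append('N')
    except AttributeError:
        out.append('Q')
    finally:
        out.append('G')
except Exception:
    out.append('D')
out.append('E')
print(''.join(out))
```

Execution trace: 'Q' (inner except AttributeError) → 'G' (inner finally) → 'E' (after the try/except). Output: QGE

Answer: QGE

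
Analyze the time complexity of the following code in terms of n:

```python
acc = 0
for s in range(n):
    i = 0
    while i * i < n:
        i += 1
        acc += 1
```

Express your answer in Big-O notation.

Each loop level contributes: n × √n. Multiplying the contributions gives O(n√n).

Answer: O(n√n)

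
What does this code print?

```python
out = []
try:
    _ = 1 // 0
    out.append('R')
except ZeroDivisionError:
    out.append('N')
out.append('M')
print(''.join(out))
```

Execution trace: 'N' (except ZeroDivisionError) → 'M' (after the try/except). Output: NM

Answer: NM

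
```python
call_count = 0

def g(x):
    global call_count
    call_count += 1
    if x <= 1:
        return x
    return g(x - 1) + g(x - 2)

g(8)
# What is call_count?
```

Calls(x) = 1 + Calls(x-1) + Calls(x-2); Calls(0)=Calls(1)=1. For x=8 this gives 67.

Answer: 67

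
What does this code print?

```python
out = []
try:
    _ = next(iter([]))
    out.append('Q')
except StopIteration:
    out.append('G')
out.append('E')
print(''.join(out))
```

Execution trace: 'G' (except StopIteration) → 'E' (after the try/except). Output: GE

Answer: GE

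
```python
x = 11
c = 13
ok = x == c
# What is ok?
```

Trace:
`x = 11` → x = 11
`c = 13` → c = 13
`ok = x == c` → ok = False
So ok = False

Answer: False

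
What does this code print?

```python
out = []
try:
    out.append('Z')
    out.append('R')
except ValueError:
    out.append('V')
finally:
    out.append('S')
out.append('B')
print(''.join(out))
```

Execution trace: 'Z' (try body) → 'R' (try body, no exception) → 'S' (finally) → 'B' (after the try/except). Output: ZRSB

Answer: ZRSB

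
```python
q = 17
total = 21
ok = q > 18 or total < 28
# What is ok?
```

Trace:
`q = 17` → q = 17
`total = 21` → total = 21
`ok = q > 18 or total < 28` → ok = True
So ok = True

Answer: True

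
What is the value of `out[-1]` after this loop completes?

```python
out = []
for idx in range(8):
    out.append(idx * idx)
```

Last element of squares 0 to 7
`out` takes the values: [] → [0] → [0, 1] → [0, 1, 4] → [0, 1, 4, 9] → [0, 1, 4, 9, 16] → [0, 1, 4, 9, 16, 25] → [0, 1, 4, 9, 16, 25, 36] → [0, 1, 4, 9, 16, 25, 36, 49]
So `out[-1]` = 49

Answer: 49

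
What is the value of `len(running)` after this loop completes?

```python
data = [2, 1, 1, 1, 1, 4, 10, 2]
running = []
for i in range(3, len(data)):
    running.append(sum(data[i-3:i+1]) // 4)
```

Number of 4-element averages
`running` takes the values: [] → [1] → [1, 1] → [1, 1, 1] → [1, 1, 1, 4] → [1, 1, 1, 4, 4]
So `len(running)` = 5

Answer: 5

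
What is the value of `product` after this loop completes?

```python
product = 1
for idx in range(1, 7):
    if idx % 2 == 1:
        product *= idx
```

Product of odd numbers 1 to 6
`product` takes the values: 1 → 3 → 15

Answer: 15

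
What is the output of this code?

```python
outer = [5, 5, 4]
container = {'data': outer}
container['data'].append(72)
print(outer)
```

Key concept: dict holds reference to list.
Step by step:
`outer = [5, 5, 4]` → outer = [5, 5, 4]
`container = {'data': outer}` → container = {'data': [5, 5, 4]}
`container['data'].append(72)` → outer = [5, 5, 4, 72]; container = {'data': [5, 5, 4, 72]}
`print(outer)` → prints [5, 5, 4, 72]

Answer: [5, 5, 4, 72]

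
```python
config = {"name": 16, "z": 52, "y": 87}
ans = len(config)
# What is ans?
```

Trace:
`config = {"name": 16, "z": 52, "y": 87}` → config = {'name': 16, 'z': 52, 'y': 87}
`ans = len(config)` → ans = 3
So ans = 3

Answer: 3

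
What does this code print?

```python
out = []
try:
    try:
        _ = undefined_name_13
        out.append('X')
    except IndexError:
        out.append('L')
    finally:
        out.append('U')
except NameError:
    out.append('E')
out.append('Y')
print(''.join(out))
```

Execution trace: 'U' (finally) → 'E' (outer except NameError) → 'Y' (after the try/except). Output: UEY

Answer: UEY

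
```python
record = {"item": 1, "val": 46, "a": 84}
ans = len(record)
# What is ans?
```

Trace:
`record = {"item": 1, "val": 46, "a": 84}` → record = {'item': 1, 'val': 46, 'a': 84}
`ans = len(record)` → ans = 3
So ans = 3

Answer: 3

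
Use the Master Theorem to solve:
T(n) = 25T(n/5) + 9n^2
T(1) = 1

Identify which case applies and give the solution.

a=25, b=5, f(n)=9n^2. log_5(25) = 2. Since c=2 = 2, Case 2 applies: T(n) = Θ(n^log_b(a) · log n) = O(n^2 log n).

Answer: O(n^2 log n) - Case 2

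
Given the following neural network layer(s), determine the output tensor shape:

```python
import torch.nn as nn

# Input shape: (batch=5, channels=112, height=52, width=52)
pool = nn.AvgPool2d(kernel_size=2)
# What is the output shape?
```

Input: (5, 112, 52, 52) -> Output: (5, 112, 26, 26)

Answer: (5, 112, 26, 26)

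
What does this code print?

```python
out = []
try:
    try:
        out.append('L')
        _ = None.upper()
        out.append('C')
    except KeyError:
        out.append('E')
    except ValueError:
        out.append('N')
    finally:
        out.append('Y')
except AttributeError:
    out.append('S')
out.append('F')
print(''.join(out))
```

Execution trace: 'L' (try body) → 'Y' (finally) → 'S' (outer except AttributeError) → 'F' (after the try/except). Output: LYSF

Answer: LYSF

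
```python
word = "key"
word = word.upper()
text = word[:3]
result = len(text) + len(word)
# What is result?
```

Trace:
`word = "key"` → word = 'key'
`word = word.upper()` → word = 'KEY'
`text = word[:3]` → text = 'KEY'
`result = len(text) + len(word)` → result = 6
So result = 6

Answer: 6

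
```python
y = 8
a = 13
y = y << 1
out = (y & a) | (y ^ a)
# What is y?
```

Trace:
`y = 8` → y = 8
`a = 13` → a = 13
`y = y << 1` → y = 16
`out = (y & a) | (y ^ a)` → out = 29
So y = 16

Answer: 16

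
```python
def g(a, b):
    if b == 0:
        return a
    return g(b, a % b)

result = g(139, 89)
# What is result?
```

g(139, 89) -> g(89, 50) -> g(50, 39) -> g(39, 11) -> g(11, 6) -> g(6, 5) -> g(5, 1) -> g(1, 0) -> 1

Answer: 1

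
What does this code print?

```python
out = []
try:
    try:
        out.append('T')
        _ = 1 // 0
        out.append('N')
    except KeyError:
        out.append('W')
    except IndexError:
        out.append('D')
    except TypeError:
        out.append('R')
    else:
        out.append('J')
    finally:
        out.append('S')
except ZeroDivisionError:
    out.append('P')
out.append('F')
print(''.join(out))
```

Execution trace: 'T' (try body) → 'S' (finally) → 'P' (outer except ZeroDivisionError) → 'F' (after the try/except). Output: TSPF

Answer: TSPF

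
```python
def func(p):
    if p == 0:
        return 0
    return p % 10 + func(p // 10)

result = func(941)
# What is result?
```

Sum of digits of 941: 1 + 4 + 9 = 14

Answer: 14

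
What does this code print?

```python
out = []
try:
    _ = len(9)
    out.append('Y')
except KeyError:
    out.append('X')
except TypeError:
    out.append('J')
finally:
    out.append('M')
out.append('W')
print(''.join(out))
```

Execution trace: 'J' (except TypeError) → 'M' (finally) → 'W' (after the try/except). Output: JMW

Answer: JMW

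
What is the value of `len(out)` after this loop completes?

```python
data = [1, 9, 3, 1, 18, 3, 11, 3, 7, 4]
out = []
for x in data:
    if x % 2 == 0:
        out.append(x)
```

Count even numbers in [1, 9, 3, 1, 18, 3, 11, 3, 7, 4]
`out` takes the values: [] → [18] → [18, 4]
So `len(out)` = 2

Answer: 2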